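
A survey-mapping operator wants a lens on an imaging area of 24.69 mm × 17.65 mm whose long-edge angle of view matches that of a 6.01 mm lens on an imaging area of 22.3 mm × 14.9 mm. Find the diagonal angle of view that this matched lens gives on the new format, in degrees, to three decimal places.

Equal long-edge AOV ⇒ f₂ = f₁ · 24.69/22.3 = 6.01 × 1.10717 ≈ 6.6541 mm.
Sensor diagonal = √(24.69² + 17.65²) = √921.1186 ≈ 30.3499 mm.
Diagonal AOV on the new format = 2·arctan(30.3499 / (2 × 6.6541)) = 2·arctan(2.28054) ≈ 132.6457°.

132.646°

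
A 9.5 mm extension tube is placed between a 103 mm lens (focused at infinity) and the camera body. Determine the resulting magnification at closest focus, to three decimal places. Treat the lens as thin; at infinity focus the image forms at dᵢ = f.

0.092×

The tube moves the image plane from f to f + e, so dᵢ = 103 + 9.5 = 112.5 mm. Focus is achieved when 1/f = 1/dₒ + 1/dᵢ, giving dₒ = 1/(1/f − 1/(f+e)).
Magnification m = dᵢ/dₒ = (f+e)·(1/f − 1/(f+e)) = e/f = 9.5/103 ≈ 0.0922.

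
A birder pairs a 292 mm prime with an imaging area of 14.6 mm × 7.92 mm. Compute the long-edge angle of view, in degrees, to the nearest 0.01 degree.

2.86°

Angle of view α = 2·arctan(w/2f) with w = 14.6 mm and f = 292 mm.
w/2f = 0.02500; arctan(0.02500) ≈ 1.4321°, so α ≈ 2.8642°.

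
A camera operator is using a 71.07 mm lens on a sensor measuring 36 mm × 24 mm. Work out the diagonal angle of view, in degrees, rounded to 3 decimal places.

Sensor diagonal = √(36² + 24²) = √1872.0000 ≈ 43.2666 mm.
Angle of view α = 2·arctan(d/2f) with d = 43.2666 mm and f = 71.07 mm.
d/2f = 0.30439; arctan(0.30439) ≈ 16.9300°, so α ≈ 33.8599°.

33.860°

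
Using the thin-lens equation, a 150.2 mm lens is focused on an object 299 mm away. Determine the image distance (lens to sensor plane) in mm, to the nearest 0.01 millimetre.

301.81 mm

1/dᵢ = 1/f − 1/dₒ = 1/150.2 − 1/299 = 0.0033133 mm⁻¹.
dᵢ = 1/0.0033133 ≈ 301.8132 mm.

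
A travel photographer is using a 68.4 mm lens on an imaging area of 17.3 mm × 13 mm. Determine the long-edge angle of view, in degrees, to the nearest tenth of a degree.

14.4°

Angle of view α = 2·arctan(w/2f) with w = 17.3 mm and f = 68.4 mm.
w/2f = 0.12646; arctan(0.12646) ≈ 7.2075°, so α ≈ 14.4150°.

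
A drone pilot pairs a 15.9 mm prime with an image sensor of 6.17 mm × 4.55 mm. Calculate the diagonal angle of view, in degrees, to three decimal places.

Sensor diagonal = √(6.17² + 4.55²) = √58.7714 ≈ 7.6663 mm.
Angle of view α = 2·arctan(d/2f) with d = 7.6663 mm and f = 15.9 mm.
d/2f = 0.24108; arctan(0.24108) ≈ 13.5541°, so α ≈ 27.1081°.

27.108°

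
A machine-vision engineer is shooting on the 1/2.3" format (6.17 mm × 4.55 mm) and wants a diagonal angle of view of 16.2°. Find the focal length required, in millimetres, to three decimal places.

26.933 mm

Sensor diagonal = √(6.17² + 4.55²) = √58.7714 ≈ 7.6663 mm.
From α = 2·arctan(d/2f) we get f = d / (2·tan(α/2)).
With d = 7.6663 mm and α/2 = 8.1°, tan(α/2) ≈ 0.14232, so f ≈ 7.6663 / 0.28464 ≈ 26.9329 mm.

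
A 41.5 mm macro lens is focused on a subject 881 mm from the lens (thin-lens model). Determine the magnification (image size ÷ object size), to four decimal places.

0.0494×

Thin lens: 1/f = 1/dₒ + 1/dᵢ → 1/dᵢ = 1/41.5 − 1/881 = 0.0229613 mm⁻¹, so dᵢ ≈ 43.5515 mm.
Magnification m = dᵢ/dₒ = 43.5515/881 ≈ 0.04943.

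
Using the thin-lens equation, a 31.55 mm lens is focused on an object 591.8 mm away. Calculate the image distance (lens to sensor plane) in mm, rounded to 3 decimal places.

33.327 mm

1/dᵢ = 1/f − 1/dₒ = 1/31.55 − 1/591.8 = 0.0300060 mm⁻¹.
dᵢ = 1/0.0300060 ≈ 33.3267 mm.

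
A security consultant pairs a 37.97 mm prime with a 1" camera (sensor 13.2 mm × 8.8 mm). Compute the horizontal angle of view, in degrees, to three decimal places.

19.721°

Angle of view α = 2·arctan(w/2f) with w = 13.2 mm and f = 37.97 mm.
w/2f = 0.17382; arctan(0.17382) ≈ 9.8607°, so α ≈ 19.7214°.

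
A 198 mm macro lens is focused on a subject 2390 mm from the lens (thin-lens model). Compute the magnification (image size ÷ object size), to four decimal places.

0.0903×

Thin lens: 1/f = 1/dₒ + 1/dᵢ → 1/dᵢ = 1/198 − 1/2390 = 0.0046321 mm⁻¹, so dᵢ ≈ 215.8850 mm.
Magnification m = dᵢ/dₒ = 215.8850/2390 ≈ 0.09033.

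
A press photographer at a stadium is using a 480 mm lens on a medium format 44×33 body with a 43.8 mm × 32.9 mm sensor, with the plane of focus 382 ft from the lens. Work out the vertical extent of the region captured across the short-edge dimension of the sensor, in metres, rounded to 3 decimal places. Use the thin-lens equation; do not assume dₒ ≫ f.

7.948 m

dₒ: 382 ft × 304.8 mm/ft = 116433.60 mm.
Similar triangles through the lens centre give W/dₒ = h/dᵢ; with 1/f = 1/dₒ + 1/dᵢ this gives W = h·(dₒ − f)/f.
W = 32.9 mm × (116434 − 480) / 480 = 32.9 × 241.5700 ≈ 7947.653 mm = 7.94765 m.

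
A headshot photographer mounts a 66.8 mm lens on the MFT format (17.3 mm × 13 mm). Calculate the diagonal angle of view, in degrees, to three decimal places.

Sensor diagonal = √(17.3² + 13²) = √468.2900 ≈ 21.6400 mm.
Angle of view α = 2·arctan(d/2f) with d = 21.6400 mm and f = 66.8 mm.
d/2f = 0.16198; arctan(0.16198) ≈ 9.2006°, so α ≈ 18.4013°.

18.401°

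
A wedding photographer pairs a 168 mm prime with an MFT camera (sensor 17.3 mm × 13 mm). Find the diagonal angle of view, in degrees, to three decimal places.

7.370°

Sensor diagonal = √(17.3² + 13²) = √468.2900 ≈ 21.6400 mm.
Angle of view α = 2·arctan(d/2f) with d = 21.6400 mm and f = 168 mm.
d/2f = 0.06440; arctan(0.06440) ≈ 3.6850°, so α ≈ 7.3701°.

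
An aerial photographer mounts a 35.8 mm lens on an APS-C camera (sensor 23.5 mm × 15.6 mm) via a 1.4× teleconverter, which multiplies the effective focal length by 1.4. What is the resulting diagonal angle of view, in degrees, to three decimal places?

31.432°

Effective focal length f = 35.8 × 1.4 = 50.12 mm.
Sensor diagonal = √(23.5² + 15.6²) = √795.6100 ≈ 28.2066 mm.
α = 2·arctan(28.207 / (2 × 50.12)) = 2·arctan(0.28139) ≈ 31.4322°.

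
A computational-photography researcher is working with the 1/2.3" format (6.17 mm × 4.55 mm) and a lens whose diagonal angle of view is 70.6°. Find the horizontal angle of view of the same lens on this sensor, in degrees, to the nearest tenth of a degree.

Sensor diagonal = √(6.17² + 4.55²) = √58.7714 ≈ 7.6663 mm.
From the diagonal AOV: f = 7.6663 / (2·tan(35.3°)) = 7.6663 / 1.41608 ≈ 5.4137 mm.
Horizontal AOV = 2·arctan(6.17 / (2 × 5.4137)) = 2·arctan(0.56985) ≈ 59.3532°.

59.4°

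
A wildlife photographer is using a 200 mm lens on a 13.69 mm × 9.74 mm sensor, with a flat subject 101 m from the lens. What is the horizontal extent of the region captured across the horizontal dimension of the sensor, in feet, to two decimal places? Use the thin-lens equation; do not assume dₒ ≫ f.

dₒ: 101 m = 101000 mm.
Similar triangles through the lens centre give W/dₒ = w/dᵢ; with 1/f = 1/dₒ + 1/dᵢ this gives W = w·(dₒ − f)/f.
W = 13.69 mm × (101000 − 200) / 200 = 13.69 × 504.0000 ≈ 6899.760 mm = 6899.760/304.8 ft = 22.637 ft.

22.64 ft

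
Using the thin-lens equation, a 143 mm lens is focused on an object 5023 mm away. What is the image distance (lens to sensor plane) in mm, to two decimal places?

1/dᵢ = 1/f − 1/dₒ = 1/143 − 1/5023 = 0.0067939 mm⁻¹.
dᵢ = 1/0.0067939 ≈ 147.1904 mm.

147.19 mm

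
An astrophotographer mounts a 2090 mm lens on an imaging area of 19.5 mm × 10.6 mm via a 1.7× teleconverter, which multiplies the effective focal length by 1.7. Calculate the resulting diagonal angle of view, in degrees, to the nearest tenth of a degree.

0.4°

Effective focal length f = 2090 × 1.7 = 3553 mm.
Sensor diagonal = √(19.5² + 10.6²) = √492.6100 ≈ 22.1948 mm.
α = 2·arctan(22.195 / (2 × 3553)) = 2·arctan(0.00312) ≈ 0.3579°.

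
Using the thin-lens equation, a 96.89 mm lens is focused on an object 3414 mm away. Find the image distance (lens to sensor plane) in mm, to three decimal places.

1/dᵢ = 1/f − 1/dₒ = 1/96.89 − 1/3414 = 0.0100281 mm⁻¹.
dᵢ = 1/0.0100281 ≈ 99.7201 mm.

99.720 mm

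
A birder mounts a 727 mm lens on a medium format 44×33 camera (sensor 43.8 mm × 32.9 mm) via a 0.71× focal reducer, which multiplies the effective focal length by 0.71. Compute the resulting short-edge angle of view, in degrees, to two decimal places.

3.65°

Effective focal length f = 727 × 0.71 = 516.17 mm.
α = 2·arctan(32.9 / (2 × 516.17)) = 2·arctan(0.03187) ≈ 3.6507°.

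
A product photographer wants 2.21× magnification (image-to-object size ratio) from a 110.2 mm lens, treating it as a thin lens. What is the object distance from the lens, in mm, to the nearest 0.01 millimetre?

With m = dᵢ/dₒ and 1/f = 1/dₒ + 1/dᵢ, substituting dᵢ = m·dₒ gives 1/f = (1 + 1/m)/dₒ, hence dₒ = f·(1 + 1/m).
dₒ = 110.2 × (1 + 1/2.21) = 110.2 × 1.45249 ≈ 160.064 mm.

160.06 mm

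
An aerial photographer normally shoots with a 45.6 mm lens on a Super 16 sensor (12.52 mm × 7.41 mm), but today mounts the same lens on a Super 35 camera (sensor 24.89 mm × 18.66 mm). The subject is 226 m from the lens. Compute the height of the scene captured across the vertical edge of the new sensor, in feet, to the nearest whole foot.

303 ft

The focal length stays 45.6 mm; the relevant sensor dimension is now h = 18.66 mm. Object distance dₒ = 226 m = 226000 mm.
Thin-lens field height W = h·(dₒ − f)/f = 18.66 × (226000 − 45.6)/45.6 ≈ 92462.919 mm = 92462.919/304.8 ft = 303.356 ft.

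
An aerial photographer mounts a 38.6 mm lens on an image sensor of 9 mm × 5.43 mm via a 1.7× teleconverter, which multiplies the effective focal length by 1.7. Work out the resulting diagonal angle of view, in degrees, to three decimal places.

9.158°

Effective focal length f = 38.6 × 1.7 = 65.62 mm.
Sensor diagonal = √(9² + 5.43²) = √110.4849 ≈ 10.5112 mm.
α = 2·arctan(10.511 / (2 × 65.62)) = 2·arctan(0.08009) ≈ 9.1582°.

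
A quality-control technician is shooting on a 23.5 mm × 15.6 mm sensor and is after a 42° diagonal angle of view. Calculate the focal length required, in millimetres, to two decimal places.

36.74 mm

Sensor diagonal = √(23.5² + 15.6²) = √795.6100 ≈ 28.2066 mm.
From α = 2·arctan(d/2f) we get f = d / (2·tan(α/2)).
With d = 28.2066 mm and α/2 = 21°, tan(α/2) ≈ 0.38386, so f ≈ 28.2066 / 0.76773 ≈ 36.7403 mm.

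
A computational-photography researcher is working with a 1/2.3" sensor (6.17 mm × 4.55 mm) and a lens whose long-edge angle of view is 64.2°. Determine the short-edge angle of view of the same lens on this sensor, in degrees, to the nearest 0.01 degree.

49.65°

From the long-edge AOV: f = 6.17 / (2·tan(32.1°)) = 6.17 / 1.25460 ≈ 4.9179 mm.
Short-edge AOV = 2·arctan(4.55 / (2 × 4.9179)) = 2·arctan(0.46259) ≈ 49.6500°.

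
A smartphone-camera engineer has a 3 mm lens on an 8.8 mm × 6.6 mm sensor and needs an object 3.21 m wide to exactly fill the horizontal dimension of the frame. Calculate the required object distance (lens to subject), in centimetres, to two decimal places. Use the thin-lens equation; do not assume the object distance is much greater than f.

109.73 cm

W: 3.21 m = 3210 mm.
Magnification m = w/W = dᵢ/dₒ; combined with 1/f = 1/dₒ + 1/dᵢ this gives dₒ = f·(1 + W/w).
dₒ = 3 mm × (1 + 3210/8.8) = 3 × 365.7727 ≈ 1097.318 mm = 109.732 cm.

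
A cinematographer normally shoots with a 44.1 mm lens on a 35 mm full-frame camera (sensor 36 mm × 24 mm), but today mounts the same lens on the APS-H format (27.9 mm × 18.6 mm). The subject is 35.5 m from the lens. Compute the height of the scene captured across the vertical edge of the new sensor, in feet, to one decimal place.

The focal length stays 44.1 mm; the relevant sensor dimension is now h = 18.6 mm. Object distance dₒ = 35.5 m = 35500 mm.
Thin-lens field height W = h·(dₒ − f)/f = 18.6 × (35500 − 44.1)/44.1 ≈ 14954.189 mm = 14954.189/304.8 ft = 49.0623 ft.

49.1 ft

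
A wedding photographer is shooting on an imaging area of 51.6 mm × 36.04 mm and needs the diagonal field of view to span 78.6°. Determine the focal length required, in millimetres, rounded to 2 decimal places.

Sensor diagonal = √(51.6² + 36.04²) = √3961.4416 ≈ 62.9400 mm.
From α = 2·arctan(d/2f) we get f = d / (2·tan(α/2)).
With d = 62.9400 mm and α/2 = 39.3°, tan(α/2) ≈ 0.81849, so f ≈ 62.9400 / 1.63698 ≈ 38.4488 mm.

38.45 mm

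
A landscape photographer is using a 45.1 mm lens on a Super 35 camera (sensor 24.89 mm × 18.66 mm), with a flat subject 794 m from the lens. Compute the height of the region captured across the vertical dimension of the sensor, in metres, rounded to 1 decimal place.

328.5 m

dₒ: 794 m = 794000 mm.
Similar triangles through the lens centre give W/dₒ = h/dᵢ; with 1/f = 1/dₒ + 1/dᵢ this gives W = h·(dₒ − f)/f.
W = 18.66 mm × (794000 − 45.1) / 45.1 = 18.66 × 17604.3215 ≈ 328496.639 mm = 328.497 m.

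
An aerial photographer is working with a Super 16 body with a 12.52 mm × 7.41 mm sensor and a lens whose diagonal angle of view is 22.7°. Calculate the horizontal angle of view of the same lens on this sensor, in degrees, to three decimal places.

19.601°

Sensor diagonal = √(12.52² + 7.41²) = √211.6585 ≈ 14.5485 mm.
From the diagonal AOV: f = 14.5485 / (2·tan(11.35°)) = 14.5485 / 0.40145 ≈ 36.2394 mm.
Horizontal AOV = 2·arctan(12.52 / (2 × 36.2394)) = 2·arctan(0.17274) ≈ 19.6011°.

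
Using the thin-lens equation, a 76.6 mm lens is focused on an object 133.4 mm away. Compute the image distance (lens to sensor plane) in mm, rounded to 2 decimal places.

179.90 mm

1/dᵢ = 1/f − 1/dₒ = 1/76.6 − 1/133.4 = 0.0055586 mm⁻¹.
dᵢ = 1/0.0055586 ≈ 179.9021 mm.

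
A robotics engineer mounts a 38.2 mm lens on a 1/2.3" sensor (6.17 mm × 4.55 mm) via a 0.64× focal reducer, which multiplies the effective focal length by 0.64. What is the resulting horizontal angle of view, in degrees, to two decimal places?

Effective focal length f = 38.2 × 0.64 = 24.448 mm.
α = 2·arctan(6.17 / (2 × 24.448)) = 2·arctan(0.12619) ≈ 14.3838°.

14.38°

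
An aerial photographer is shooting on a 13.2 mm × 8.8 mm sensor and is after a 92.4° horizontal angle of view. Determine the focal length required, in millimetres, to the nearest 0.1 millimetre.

6.3 mm

From α = 2·arctan(w/2f) we get f = w / (2·tan(α/2)).
With w = 13.2 mm and α/2 = 46.2°, tan(α/2) ≈ 1.04279, so f ≈ 13.2 / 2.08558 ≈ 6.3292 mm.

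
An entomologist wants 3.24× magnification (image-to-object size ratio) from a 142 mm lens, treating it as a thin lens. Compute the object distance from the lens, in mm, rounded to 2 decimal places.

With m = dᵢ/dₒ and 1/f = 1/dₒ + 1/dᵢ, substituting dᵢ = m·dₒ gives 1/f = (1 + 1/m)/dₒ, hence dₒ = f·(1 + 1/m).
dₒ = 142 × (1 + 1/3.24) = 142 × 1.30864 ≈ 185.827 mm.

185.83 mm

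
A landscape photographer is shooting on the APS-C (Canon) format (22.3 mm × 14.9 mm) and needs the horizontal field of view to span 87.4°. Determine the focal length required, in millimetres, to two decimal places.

From α = 2·arctan(w/2f) we get f = w / (2·tan(α/2)).
With w = 22.3 mm and α/2 = 43.7°, tan(α/2) ≈ 0.95562, so f ≈ 22.3 / 1.91124 ≈ 11.6678 mm.

11.67 mm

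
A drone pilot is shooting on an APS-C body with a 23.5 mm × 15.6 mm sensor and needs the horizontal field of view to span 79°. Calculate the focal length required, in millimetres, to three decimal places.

14.254 mm

From α = 2·arctan(w/2f) we get f = w / (2·tan(α/2)).
With w = 23.5 mm and α/2 = 39.5°, tan(α/2) ≈ 0.82434, so f ≈ 23.5 / 1.64867 ≈ 14.2539 mm.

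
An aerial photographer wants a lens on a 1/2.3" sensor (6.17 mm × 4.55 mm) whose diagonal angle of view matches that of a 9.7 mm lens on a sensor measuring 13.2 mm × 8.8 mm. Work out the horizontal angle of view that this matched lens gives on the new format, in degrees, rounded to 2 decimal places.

Sensor diagonal = √(13.2² + 8.8²) = √251.6800 ≈ 15.8644 mm.
Sensor diagonal = √(6.17² + 4.55²) = √58.7714 ≈ 7.6663 mm.
Equal diagonal AOV ⇒ f₂ = f₁ · 7.6663/15.8644 = 9.7 × 0.48324 ≈ 4.6874 mm.
Horizontal AOV on the new format = 2·arctan(6.17 / (2 × 4.6874)) = 2·arctan(0.65815) ≈ 66.7018°.

66.70°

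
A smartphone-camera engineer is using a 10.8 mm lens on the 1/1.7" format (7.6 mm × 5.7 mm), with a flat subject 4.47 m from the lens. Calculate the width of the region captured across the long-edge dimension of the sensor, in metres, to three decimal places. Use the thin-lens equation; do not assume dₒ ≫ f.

3.138 m

dₒ: 4.47 m = 4470 mm.
Similar triangles through the lens centre give W/dₒ = w/dᵢ; with 1/f = 1/dₒ + 1/dᵢ this gives W = w·(dₒ − f)/f.
W = 7.6 mm × (4470 − 10.8) / 10.8 = 7.6 × 412.8889 ≈ 3137.956 mm = 3.13796 m.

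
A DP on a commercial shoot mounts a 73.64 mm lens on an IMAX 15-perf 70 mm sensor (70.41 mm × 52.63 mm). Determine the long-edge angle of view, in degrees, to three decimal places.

Angle of view α = 2·arctan(w/2f) with w = 70.41 mm and f = 73.64 mm.
w/2f = 0.47807; arctan(0.47807) ≈ 25.5510°, so α ≈ 51.1020°.

51.102°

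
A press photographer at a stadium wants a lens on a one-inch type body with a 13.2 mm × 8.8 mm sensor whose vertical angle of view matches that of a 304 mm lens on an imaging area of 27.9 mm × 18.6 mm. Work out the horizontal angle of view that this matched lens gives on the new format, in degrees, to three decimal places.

Equal vertical AOV ⇒ f₂ = f₁ · 8.8/18.6 = 304 × 0.47312 ≈ 143.8280 mm.
Horizontal AOV on the new format = 2·arctan(13.2 / (2 × 143.8280)) = 2·arctan(0.04589) ≈ 5.2547°.

5.255°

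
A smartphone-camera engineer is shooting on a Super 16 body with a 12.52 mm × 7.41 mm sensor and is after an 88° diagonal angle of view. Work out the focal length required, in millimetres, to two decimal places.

Sensor diagonal = √(12.52² + 7.41²) = √211.6585 ≈ 14.5485 mm.
From α = 2·arctan(d/2f) we get f = d / (2·tan(α/2)).
With d = 14.5485 mm and α/2 = 44°, tan(α/2) ≈ 0.96569, so f ≈ 14.5485 / 1.93138 ≈ 7.5327 mm.

7.53 mm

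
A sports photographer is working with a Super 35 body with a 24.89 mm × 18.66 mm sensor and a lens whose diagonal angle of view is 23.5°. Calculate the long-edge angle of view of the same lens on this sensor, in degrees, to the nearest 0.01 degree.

Sensor diagonal = √(24.89² + 18.66²) = √967.7077 ≈ 31.1080 mm.
From the diagonal AOV: f = 31.1080 / (2·tan(11.75°)) = 31.1080 / 0.41600 ≈ 74.7787 mm.
Long-edge AOV = 2·arctan(24.89 / (2 × 74.7787)) = 2·arctan(0.16642) ≈ 18.8976°.

18.90°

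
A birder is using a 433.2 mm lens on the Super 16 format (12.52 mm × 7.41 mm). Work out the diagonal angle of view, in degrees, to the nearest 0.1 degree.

Sensor diagonal = √(12.52² + 7.41²) = √211.6585 ≈ 14.5485 mm.
Angle of view α = 2·arctan(d/2f) with d = 14.5485 mm and f = 433.2 mm.
d/2f = 0.01679; arctan(0.01679) ≈ 0.9620°, so α ≈ 1.9240°.

1.9°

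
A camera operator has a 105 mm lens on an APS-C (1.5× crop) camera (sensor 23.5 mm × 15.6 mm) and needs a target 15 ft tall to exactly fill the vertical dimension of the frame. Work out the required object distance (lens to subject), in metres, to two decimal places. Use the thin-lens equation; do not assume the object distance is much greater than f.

30.88 m

W: 15 ft × 304.8 mm/ft = 4572.00 mm.
Magnification m = h/W = dᵢ/dₒ; combined with 1/f = 1/dₒ + 1/dᵢ this gives dₒ = f·(1 + W/h).
dₒ = 105 mm × (1 + 4572/15.6) = 105 × 294.0769 ≈ 30878.076 mm = 30.8781 m.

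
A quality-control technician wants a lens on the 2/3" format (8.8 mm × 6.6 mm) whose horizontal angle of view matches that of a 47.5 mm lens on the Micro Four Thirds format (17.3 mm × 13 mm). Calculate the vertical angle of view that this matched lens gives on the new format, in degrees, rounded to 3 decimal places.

15.555°

Equal horizontal AOV ⇒ f₂ = f₁ · 8.8/17.3 = 47.5 × 0.50867 ≈ 24.1618 mm.
Vertical AOV on the new format = 2·arctan(6.6 / (2 × 24.1618)) = 2·arctan(0.13658) ≈ 15.5546°.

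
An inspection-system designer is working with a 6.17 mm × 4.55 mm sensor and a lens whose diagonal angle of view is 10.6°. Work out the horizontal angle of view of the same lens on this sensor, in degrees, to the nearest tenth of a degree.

Sensor diagonal = √(6.17² + 4.55²) = √58.7714 ≈ 7.6663 mm.
From the diagonal AOV: f = 7.6663 / (2·tan(5.3°)) = 7.6663 / 0.18553 ≈ 41.3198 mm.
Horizontal AOV = 2·arctan(6.17 / (2 × 41.3198)) = 2·arctan(0.07466) ≈ 8.5397°.

8.5°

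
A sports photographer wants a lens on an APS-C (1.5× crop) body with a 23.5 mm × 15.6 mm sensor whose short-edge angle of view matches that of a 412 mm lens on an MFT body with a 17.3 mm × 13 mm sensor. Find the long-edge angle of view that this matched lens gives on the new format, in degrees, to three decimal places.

2.723°

Equal short-edge AOV ⇒ f₂ = f₁ · 15.6/13 = 412 × 1.20000 ≈ 494.4000 mm.
Long-edge AOV on the new format = 2·arctan(23.5 / (2 × 494.4000)) = 2·arctan(0.02377) ≈ 2.7229°.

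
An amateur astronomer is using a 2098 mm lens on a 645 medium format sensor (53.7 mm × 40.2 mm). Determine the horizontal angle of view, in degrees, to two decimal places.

1.47°

Angle of view α = 2·arctan(w/2f) with w = 53.7 mm and f = 2098 mm.
w/2f = 0.01280; arctan(0.01280) ≈ 0.7332°, so α ≈ 1.4665°.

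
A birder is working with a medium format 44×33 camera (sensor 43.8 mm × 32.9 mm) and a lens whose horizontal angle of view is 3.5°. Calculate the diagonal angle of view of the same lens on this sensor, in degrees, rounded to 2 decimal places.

From the horizontal AOV: f = 43.8 / (2·tan(1.75°)) = 43.8 / 0.06111 ≈ 716.7928 mm.
Sensor diagonal = √(43.8² + 32.9²) = √3000.8500 ≈ 54.7800 mm.
Diagonal AOV = 2·arctan(54.7800 / (2 × 716.7928)) = 2·arctan(0.03821) ≈ 4.3766°.

4.38°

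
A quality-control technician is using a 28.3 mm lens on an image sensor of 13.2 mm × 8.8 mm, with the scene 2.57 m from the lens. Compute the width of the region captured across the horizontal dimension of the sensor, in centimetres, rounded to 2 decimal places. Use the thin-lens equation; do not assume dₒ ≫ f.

dₒ: 2.57 m = 2570 mm.
Similar triangles through the lens centre give W/dₒ = w/dᵢ; with 1/f = 1/dₒ + 1/dᵢ this gives W = w·(dₒ − f)/f.
W = 13.2 mm × (2570 − 28.3) / 28.3 = 13.2 × 89.8127 ≈ 1185.528 mm = 118.553 cm.

118.55 cm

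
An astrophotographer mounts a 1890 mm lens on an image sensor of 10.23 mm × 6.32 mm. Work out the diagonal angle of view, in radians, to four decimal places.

Sensor diagonal = √(10.23² + 6.32²) = √144.5953 ≈ 12.0248 mm.
Angle of view α = 2·arctan(d/2f) with d = 12.0248 mm and f = 1890 mm.
d/2f = 0.00318; arctan(0.00318) ≈ 0.0032 rad, so α ≈ 0.0064 rad.

0.0064 rad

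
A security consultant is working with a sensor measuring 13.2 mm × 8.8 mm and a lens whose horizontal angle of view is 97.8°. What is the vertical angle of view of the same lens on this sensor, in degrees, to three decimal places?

From the horizontal AOV: f = 13.2 / (2·tan(48.9°)) = 13.2 / 2.29264 ≈ 5.7575 mm.
Vertical AOV = 2·arctan(8.8 / (2 × 5.7575)) = 2·arctan(0.76421) ≈ 74.7752°.

74.775°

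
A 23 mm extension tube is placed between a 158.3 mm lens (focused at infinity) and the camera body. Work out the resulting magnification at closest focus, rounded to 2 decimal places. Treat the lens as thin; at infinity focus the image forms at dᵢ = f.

The tube moves the image plane from f to f + e, so dᵢ = 158.3 + 23 = 181.3 mm. Focus is achieved when 1/f = 1/dₒ + 1/dᵢ, giving dₒ = 1/(1/f − 1/(f+e)).
Magnification m = dᵢ/dₒ = (f+e)·(1/f − 1/(f+e)) = e/f = 23/158.3 ≈ 0.1453.

0.15×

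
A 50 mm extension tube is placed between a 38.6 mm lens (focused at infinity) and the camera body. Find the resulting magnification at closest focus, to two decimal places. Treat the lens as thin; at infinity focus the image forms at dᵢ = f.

The tube moves the image plane from f to f + e, so dᵢ = 38.6 + 50 = 88.6 mm. Focus is achieved when 1/f = 1/dₒ + 1/dᵢ, giving dₒ = 1/(1/f − 1/(f+e)).
Magnification m = dᵢ/dₒ = (f+e)·(1/f − 1/(f+e)) = e/f = 50/38.6 ≈ 1.2953.

1.30×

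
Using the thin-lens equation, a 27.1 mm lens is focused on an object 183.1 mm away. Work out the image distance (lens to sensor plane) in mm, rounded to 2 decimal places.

1/dᵢ = 1/f − 1/dₒ = 1/27.1 − 1/183.1 = 0.0314389 mm⁻¹.
dᵢ = 1/0.0314389 ≈ 31.8078 mm.

31.81 mm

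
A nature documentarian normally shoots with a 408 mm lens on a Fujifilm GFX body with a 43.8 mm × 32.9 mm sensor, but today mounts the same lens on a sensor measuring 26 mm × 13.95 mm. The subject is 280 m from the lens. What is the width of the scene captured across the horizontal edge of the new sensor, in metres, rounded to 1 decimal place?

17.8 m

The focal length stays 408 mm; the relevant sensor dimension is now w = 26 mm. Object distance dₒ = 280 m = 280000 mm.
Thin-lens field width W = w·(dₒ − f)/f = 26 × (280000 − 408)/408 ≈ 17817.137 mm = 17.8171 m.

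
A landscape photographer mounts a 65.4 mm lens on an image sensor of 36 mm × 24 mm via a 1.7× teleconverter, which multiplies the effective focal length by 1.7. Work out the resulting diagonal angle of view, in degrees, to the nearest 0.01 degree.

22.02°

Effective focal length f = 65.4 × 1.7 = 111.18 mm.
Sensor diagonal = √(36² + 24²) = √1872.0000 ≈ 43.2666 mm.
α = 2·arctan(43.267 / (2 × 111.18)) = 2·arctan(0.19458) ≈ 22.0220°.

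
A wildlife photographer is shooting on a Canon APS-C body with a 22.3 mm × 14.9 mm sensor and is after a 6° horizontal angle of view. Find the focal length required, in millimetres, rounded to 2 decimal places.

212.75 mm

From α = 2·arctan(w/2f) we get f = w / (2·tan(α/2)).
With w = 22.3 mm and α/2 = 3°, tan(α/2) ≈ 0.05241, so f ≈ 22.3 / 0.10482 ≈ 212.7547 mm.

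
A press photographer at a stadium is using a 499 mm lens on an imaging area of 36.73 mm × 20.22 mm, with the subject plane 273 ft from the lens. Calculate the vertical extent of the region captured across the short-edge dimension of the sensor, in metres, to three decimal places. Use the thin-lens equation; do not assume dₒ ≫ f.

dₒ: 273 ft × 304.8 mm/ft = 83210.40 mm.
Similar triangles through the lens centre give W/dₒ = h/dᵢ; with 1/f = 1/dₒ + 1/dᵢ this gives W = h·(dₒ − f)/f.
W = 20.22 mm × (83210.4 − 499) / 499 = 20.22 × 165.7543 ≈ 3351.552 mm = 3.35155 m.

3.352 m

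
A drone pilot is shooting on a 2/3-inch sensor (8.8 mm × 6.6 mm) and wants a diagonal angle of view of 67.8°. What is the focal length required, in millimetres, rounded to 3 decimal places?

8.185 mm

Sensor diagonal = √(8.8² + 6.6²) = √121.0000 ≈ 11.0000 mm.
From α = 2·arctan(d/2f) we get f = d / (2·tan(α/2)).
With d = 11.0000 mm and α/2 = 33.9°, tan(α/2) ≈ 0.67197, so f ≈ 11.0000 / 1.34394 ≈ 8.1849 mm.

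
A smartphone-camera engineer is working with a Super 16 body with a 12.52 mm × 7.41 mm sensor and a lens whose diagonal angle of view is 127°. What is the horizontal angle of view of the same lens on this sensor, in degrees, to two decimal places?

119.83°

Sensor diagonal = √(12.52² + 7.41²) = √211.6585 ≈ 14.5485 mm.
From the diagonal AOV: f = 14.5485 / (2·tan(63.5°)) = 14.5485 / 4.01138 ≈ 3.6268 mm.
Horizontal AOV = 2·arctan(12.52 / (2 × 3.6268)) = 2·arctan(1.72604) ≈ 119.8273°.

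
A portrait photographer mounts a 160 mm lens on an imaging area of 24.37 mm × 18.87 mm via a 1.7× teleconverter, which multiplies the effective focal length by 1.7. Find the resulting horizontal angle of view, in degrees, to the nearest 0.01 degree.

Effective focal length f = 160 × 1.7 = 272 mm.
α = 2·arctan(24.37 / (2 × 272)) = 2·arctan(0.04480) ≈ 5.1300°.

5.13°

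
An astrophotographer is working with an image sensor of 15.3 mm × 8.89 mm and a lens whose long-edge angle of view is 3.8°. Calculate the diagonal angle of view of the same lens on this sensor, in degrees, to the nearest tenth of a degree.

4.4°

From the long-edge AOV: f = 15.3 / (2·tan(1.9°)) = 15.3 / 0.06635 ≈ 230.6063 mm.
Sensor diagonal = √(15.3² + 8.89²) = √313.1221 ≈ 17.6953 mm.
Diagonal AOV = 2·arctan(17.6953 / (2 × 230.6063)) = 2·arctan(0.03837) ≈ 4.3944°.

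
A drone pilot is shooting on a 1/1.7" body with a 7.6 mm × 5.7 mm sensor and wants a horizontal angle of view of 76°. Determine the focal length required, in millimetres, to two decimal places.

From α = 2·arctan(w/2f) we get f = w / (2·tan(α/2)).
With w = 7.6 mm and α/2 = 38°, tan(α/2) ≈ 0.78129, so f ≈ 7.6 / 1.56257 ≈ 4.8638 mm.

4.86 mm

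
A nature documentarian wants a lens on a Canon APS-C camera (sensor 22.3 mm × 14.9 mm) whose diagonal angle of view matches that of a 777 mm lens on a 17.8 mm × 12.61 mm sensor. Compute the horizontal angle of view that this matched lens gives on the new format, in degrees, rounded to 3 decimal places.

Sensor diagonal = √(17.8² + 12.61²) = √475.8521 ≈ 21.8140 mm.
Sensor diagonal = √(22.3² + 14.9²) = √719.3000 ≈ 26.8198 mm.
Equal diagonal AOV ⇒ f₂ = f₁ · 26.8198/21.8140 = 777 × 1.22947 ≈ 955.3006 mm.
Horizontal AOV on the new format = 2·arctan(22.3 / (2 × 955.3006)) = 2·arctan(0.01167) ≈ 1.3374°.

1.337°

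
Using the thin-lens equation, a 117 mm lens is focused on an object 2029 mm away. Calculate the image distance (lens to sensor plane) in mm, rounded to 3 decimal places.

124.160 mm

1/dᵢ = 1/f − 1/dₒ = 1/117 − 1/2029 = 0.0080542 mm⁻¹.
dᵢ = 1/0.0080542 ≈ 124.1595 mm.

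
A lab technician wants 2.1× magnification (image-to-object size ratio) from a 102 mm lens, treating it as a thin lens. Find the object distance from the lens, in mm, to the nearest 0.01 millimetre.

150.57 mm

With m = dᵢ/dₒ and 1/f = 1/dₒ + 1/dᵢ, substituting dᵢ = m·dₒ gives 1/f = (1 + 1/m)/dₒ, hence dₒ = f·(1 + 1/m).
dₒ = 102 × (1 + 1/2.1) = 102 × 1.47619 ≈ 150.571 mm.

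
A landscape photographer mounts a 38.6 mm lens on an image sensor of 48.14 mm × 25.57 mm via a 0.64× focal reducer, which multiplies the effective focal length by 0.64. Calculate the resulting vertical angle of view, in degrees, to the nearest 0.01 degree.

54.73°

Effective focal length f = 38.6 × 0.64 = 24.704 mm.
α = 2·arctan(25.57 / (2 × 24.704)) = 2·arctan(0.51753) ≈ 54.7256°.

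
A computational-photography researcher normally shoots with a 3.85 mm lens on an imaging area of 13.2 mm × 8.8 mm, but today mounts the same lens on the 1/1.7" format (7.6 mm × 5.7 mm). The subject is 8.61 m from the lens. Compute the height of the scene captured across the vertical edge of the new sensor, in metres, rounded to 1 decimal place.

The focal length stays 3.85 mm; the relevant sensor dimension is now h = 5.7 mm. Object distance dₒ = 8.61 m = 8610 mm.
Thin-lens field height W = h·(dₒ − f)/f = 5.7 × (8610 − 3.85)/3.85 ≈ 12741.573 mm = 12.7416 m.

12.7 m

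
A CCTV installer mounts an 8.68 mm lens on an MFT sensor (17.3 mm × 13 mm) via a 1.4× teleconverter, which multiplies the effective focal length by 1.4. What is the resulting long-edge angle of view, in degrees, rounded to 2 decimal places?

70.89°

Effective focal length f = 8.68 × 1.4 = 12.152 mm.
α = 2·arctan(17.3 / (2 × 12.152)) = 2·arctan(0.71182) ≈ 70.8878°.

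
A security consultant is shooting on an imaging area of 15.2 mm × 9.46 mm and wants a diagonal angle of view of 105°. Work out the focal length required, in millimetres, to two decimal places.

Sensor diagonal = √(15.2² + 9.46²) = √320.5316 ≈ 17.9034 mm.
From α = 2·arctan(d/2f) we get f = d / (2·tan(α/2)).
With d = 17.9034 mm and α/2 = 52.5°, tan(α/2) ≈ 1.30323, so f ≈ 17.9034 / 2.60645 ≈ 6.8689 mm.

6.87 mm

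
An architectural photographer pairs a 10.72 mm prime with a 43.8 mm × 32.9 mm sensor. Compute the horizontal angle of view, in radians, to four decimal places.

2.2312 rad

Angle of view α = 2·arctan(w/2f) with w = 43.8 mm and f = 10.72 mm.
w/2f = 2.04291; arctan(2.04291) ≈ 1.1156 rad, so α ≈ 2.2312 rad.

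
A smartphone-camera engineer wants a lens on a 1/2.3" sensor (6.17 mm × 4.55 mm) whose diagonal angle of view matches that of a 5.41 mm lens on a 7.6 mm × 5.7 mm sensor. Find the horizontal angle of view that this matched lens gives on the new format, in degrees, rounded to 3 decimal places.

70.493°

Sensor diagonal = √(7.6² + 5.7²) = √90.2500 ≈ 9.5000 mm.
Sensor diagonal = √(6.17² + 4.55²) = √58.7714 ≈ 7.6663 mm.
Equal diagonal AOV ⇒ f₂ = f₁ · 7.6663/9.5000 = 5.41 × 0.80697 ≈ 4.3657 mm.
Horizontal AOV on the new format = 2·arctan(6.17 / (2 × 4.3657)) = 2·arctan(0.70664) ≈ 70.4931°.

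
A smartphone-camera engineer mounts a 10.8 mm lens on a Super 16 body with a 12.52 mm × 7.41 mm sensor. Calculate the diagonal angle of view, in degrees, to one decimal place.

67.9°

Sensor diagonal = √(12.52² + 7.41²) = √211.6585 ≈ 14.5485 mm.
Angle of view α = 2·arctan(d/2f) with d = 14.5485 mm and f = 10.8 mm.
d/2f = 0.67354; arctan(0.67354) ≈ 33.9619°, so α ≈ 67.9238°.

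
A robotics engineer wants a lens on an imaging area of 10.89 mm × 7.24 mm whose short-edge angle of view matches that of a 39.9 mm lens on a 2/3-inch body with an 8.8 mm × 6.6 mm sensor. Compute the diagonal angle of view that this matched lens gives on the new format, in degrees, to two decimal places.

16.99°

Equal short-edge AOV ⇒ f₂ = f₁ · 7.24/6.6 = 39.9 × 1.09697 ≈ 43.7691 mm.
Sensor diagonal = √(10.89² + 7.24²) = √171.0097 ≈ 13.0771 mm.
Diagonal AOV on the new format = 2·arctan(13.0771 / (2 × 43.7691)) = 2·arctan(0.14939) ≈ 16.9928°.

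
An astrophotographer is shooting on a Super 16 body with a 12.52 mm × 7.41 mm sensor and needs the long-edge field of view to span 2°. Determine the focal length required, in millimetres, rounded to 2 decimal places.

358.64 mm

From α = 2·arctan(w/2f) we get f = w / (2·tan(α/2)).
With w = 12.52 mm and α/2 = 1°, tan(α/2) ≈ 0.01746, so f ≈ 12.52 / 0.03491 ≈ 358.6352 mm.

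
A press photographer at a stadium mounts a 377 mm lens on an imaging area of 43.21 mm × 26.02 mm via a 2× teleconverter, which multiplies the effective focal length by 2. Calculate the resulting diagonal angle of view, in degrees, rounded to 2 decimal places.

Effective focal length f = 377 × 2 = 754 mm.
Sensor diagonal = √(43.21² + 26.02²) = √2544.1445 ≈ 50.4395 mm.
α = 2·arctan(50.440 / (2 × 754)) = 2·arctan(0.03345) ≈ 3.8314°.

3.83°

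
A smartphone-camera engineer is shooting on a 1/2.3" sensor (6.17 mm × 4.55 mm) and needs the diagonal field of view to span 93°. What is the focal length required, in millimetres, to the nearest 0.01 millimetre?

Sensor diagonal = √(6.17² + 4.55²) = √58.7714 ≈ 7.6663 mm.
From α = 2·arctan(d/2f) we get f = d / (2·tan(α/2)).
With d = 7.6663 mm and α/2 = 46.5°, tan(α/2) ≈ 1.05378, so f ≈ 7.6663 / 2.10756 ≈ 3.6375 mm.

3.64 mm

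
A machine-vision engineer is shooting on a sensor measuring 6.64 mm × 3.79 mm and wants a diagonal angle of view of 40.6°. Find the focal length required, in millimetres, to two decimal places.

10.33 mm

Sensor diagonal = √(6.64² + 3.79²) = √58.4537 ≈ 7.6455 mm.
From α = 2·arctan(d/2f) we get f = d / (2·tan(α/2)).
With d = 7.6455 mm and α/2 = 20.3°, tan(α/2) ≈ 0.36991, so f ≈ 7.6455 / 0.73982 ≈ 10.3342 mm.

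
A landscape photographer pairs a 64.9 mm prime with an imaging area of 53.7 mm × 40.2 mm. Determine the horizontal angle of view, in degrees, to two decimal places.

44.95°

Angle of view α = 2·arctan(w/2f) with w = 53.7 mm and f = 64.9 mm.
w/2f = 0.41371; arctan(0.41371) ≈ 22.4755°, so α ≈ 44.9511°.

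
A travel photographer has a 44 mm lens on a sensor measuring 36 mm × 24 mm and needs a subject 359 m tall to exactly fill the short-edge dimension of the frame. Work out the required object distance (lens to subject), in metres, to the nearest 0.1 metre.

W: 359 m = 359000 mm.
Magnification m = h/W = dᵢ/dₒ; combined with 1/f = 1/dₒ + 1/dᵢ this gives dₒ = f·(1 + W/h).
dₒ = 44 mm × (1 + 359000/24) = 44 × 14959.3333 ≈ 658210.667 mm = 658.211 m.

658.2 m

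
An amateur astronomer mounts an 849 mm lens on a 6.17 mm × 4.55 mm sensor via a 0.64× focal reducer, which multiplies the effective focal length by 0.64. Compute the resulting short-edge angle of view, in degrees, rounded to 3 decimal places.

Effective focal length f = 849 × 0.64 = 543.36 mm.
α = 2·arctan(4.55 / (2 × 543.36)) = 2·arctan(0.00419) ≈ 0.4798°.

0.480°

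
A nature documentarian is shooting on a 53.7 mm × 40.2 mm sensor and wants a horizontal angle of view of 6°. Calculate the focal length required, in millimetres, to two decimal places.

From α = 2·arctan(w/2f) we get f = w / (2·tan(α/2)).
With w = 53.7 mm and α/2 = 3°, tan(α/2) ≈ 0.05241, so f ≈ 53.7 / 0.10482 ≈ 512.3285 mm.

512.33 mm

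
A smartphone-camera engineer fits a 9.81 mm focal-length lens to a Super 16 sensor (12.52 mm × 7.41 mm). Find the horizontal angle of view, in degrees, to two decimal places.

65.09°

Angle of view α = 2·arctan(w/2f) with w = 12.52 mm and f = 9.81 mm.
w/2f = 0.63812; arctan(0.63812) ≈ 32.5429°, so α ≈ 65.0859°.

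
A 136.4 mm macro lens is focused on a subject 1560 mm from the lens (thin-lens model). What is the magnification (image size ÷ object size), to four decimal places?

Thin lens: 1/f = 1/dₒ + 1/dᵢ → 1/dᵢ = 1/136.4 − 1/1560 = 0.0066904 mm⁻¹, so dᵢ ≈ 149.4690 mm.
Magnification m = dᵢ/dₒ = 149.4690/1560 ≈ 0.09581.

0.0958×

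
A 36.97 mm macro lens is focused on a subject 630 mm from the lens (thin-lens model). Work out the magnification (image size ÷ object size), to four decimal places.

Thin lens: 1/f = 1/dₒ + 1/dᵢ → 1/dᵢ = 1/36.97 − 1/630 = 0.0254617 mm⁻¹, so dᵢ ≈ 39.2747 mm.
Magnification m = dᵢ/dₒ = 39.2747/630 ≈ 0.06234.

0.0623×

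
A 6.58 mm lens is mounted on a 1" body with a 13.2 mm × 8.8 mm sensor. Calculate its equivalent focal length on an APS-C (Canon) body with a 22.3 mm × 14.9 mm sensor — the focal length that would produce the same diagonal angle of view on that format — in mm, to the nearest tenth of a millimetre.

Sensor diagonal = √(13.2² + 8.8²) = √251.6800 ≈ 15.8644 mm.
Sensor diagonal = √(22.3² + 14.9²) = √719.3000 ≈ 26.8198 mm.
Equal angle of view means equal diagonal/f ratio, so f₂ = f₁ · (diagonal₂/diagonal₁) = 6.58 × 26.8198/15.8644.
f₂ = 6.58 × 1.69056 ≈ 11.124 mm.

11.1 mm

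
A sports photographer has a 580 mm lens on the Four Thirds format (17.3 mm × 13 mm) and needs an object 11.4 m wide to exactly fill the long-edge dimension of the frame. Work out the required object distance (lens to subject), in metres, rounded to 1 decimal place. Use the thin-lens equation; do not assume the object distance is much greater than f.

382.8 m

W: 11.4 m = 11400 mm.
Magnification m = w/W = dᵢ/dₒ; combined with 1/f = 1/dₒ + 1/dᵢ this gives dₒ = f·(1 + W/w).
dₒ = 580 mm × (1 + 11400/17.3) = 580 × 659.9595 ≈ 382776.532 mm = 382.777 m.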